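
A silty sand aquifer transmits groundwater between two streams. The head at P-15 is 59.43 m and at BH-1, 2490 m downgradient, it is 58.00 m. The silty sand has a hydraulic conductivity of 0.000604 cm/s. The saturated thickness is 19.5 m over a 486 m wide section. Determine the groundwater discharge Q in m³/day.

Convert K: 0.000604 cm/s × 864 = 0.5219 m/day.
Cross-sectional area A = 486 × 19.5 = 9477 m².
Hydraulic gradient i = (59.43 − 58.00) / 2490 = 1.43 / 2490 = 0.0005743.
Darcy's law: Q = K · A · i = 0.5219 × 9477 × 0.0005743 = 2.840 m³/day.

2.84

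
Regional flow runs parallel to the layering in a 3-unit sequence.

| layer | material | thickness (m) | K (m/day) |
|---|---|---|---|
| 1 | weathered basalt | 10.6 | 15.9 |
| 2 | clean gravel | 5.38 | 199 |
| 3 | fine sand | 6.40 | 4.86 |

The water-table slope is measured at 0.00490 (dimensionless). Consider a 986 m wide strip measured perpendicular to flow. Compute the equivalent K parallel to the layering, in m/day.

56.8

Flow is parallel to layering, so each bed carries its own Darcy discharge and the transmissivities add.
Σ(K_i·b_i) = 15.9×10.6 + 199×5.38 + 4.86×6.40 = 1270 m²/day.
Total thickness b = 22.38 m, so K_eq = Σ(K_i·b_i)/b = 56.76 m/day.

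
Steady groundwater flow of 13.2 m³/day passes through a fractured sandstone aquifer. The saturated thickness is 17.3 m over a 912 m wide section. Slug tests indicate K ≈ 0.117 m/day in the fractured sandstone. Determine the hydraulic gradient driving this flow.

Cross-sectional area A = 912 × 17.3 = 15778 m².
From Q = K·A·i, i = Q / (K·A) = 13.2 / (0.1170 × 15778) = 0.007151.

0.00715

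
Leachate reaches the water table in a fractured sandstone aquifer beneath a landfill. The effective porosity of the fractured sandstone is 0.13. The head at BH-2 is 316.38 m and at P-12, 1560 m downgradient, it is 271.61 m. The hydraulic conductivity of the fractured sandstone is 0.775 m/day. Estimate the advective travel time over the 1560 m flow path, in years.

Hydraulic gradient i = (316.38 − 271.61) / 1560 = 44.77 / 1560 = 0.02870.
Darcy flux q = K · i = 0.7750 × 0.02870 = 0.02224 m/day.
Seepage velocity v = q / n_e = 0.02224 / 0.13 = 0.1711 m/day.
Travel time t = L / v = 1560 / 0.1711 = 9118 days = 24.96 years.

25.0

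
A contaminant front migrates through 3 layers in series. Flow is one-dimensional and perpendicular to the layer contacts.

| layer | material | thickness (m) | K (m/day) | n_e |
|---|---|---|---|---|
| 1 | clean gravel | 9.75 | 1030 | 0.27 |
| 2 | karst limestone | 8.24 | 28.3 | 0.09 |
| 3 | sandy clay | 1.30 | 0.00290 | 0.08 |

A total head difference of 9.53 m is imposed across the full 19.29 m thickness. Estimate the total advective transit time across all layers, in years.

With flow normal to the layers, continuity requires the same specific discharge q through every layer.
Σ(b_i/K_i) = 9.75/1030 + 8.24/28.3 + 1.30/0.00290 = 448.6 d.
q = Δh / Σ(b_i/K_i) = 9.53 / 448.6 = 0.02124 m/day.
In each layer the seepage velocity is v_i = q/n_i, so the layer transit time is t_i = b_i·n_i / q:
  layer 1 (clean gravel): t_1 = 9.75 × 0.27 / 0.02124 = 123.9 d
  layer 2 (karst limestone): t_2 = 8.24 × 0.09 / 0.02124 = 34.91 d
  layer 3 (sandy clay): t_3 = 1.30 × 0.08 / 0.02124 = 4.895 d
Total t = Σ t_i = 163.7 days = 0.4482 years.

0.448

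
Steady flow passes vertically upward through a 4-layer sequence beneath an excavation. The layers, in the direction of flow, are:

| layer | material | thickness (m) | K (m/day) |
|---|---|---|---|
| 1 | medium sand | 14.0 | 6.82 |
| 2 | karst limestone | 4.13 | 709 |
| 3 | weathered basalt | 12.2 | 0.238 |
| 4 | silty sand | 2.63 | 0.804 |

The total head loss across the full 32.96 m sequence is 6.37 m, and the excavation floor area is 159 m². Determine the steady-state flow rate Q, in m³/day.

17.9

Flow is perpendicular to layering, so the layers act in series and the equivalent K is the thickness-weighted harmonic mean.
Total thickness L = 14.0 + 4.13 + 12.2 + 2.63 = 32.96 m.
Σ(b_i/K_i) = 14.0/6.82 + 4.13/709 + 12.2/0.238 + 2.63/0.804 = 56.59 d.
K_eq = L / Σ(b_i/K_i) = 32.96 / 56.59 = 0.5824 m/day.
Q = K_eq · A · (Δh/L) = 0.5824 × 159 × (6.37/32.96) = 17.90 m³/day.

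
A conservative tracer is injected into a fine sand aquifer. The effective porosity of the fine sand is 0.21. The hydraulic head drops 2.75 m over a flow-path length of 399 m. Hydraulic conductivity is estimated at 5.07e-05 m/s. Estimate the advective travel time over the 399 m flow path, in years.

Convert K: 5.07e-05 m/s × 86400 = 4.380 m/day.
Hydraulic gradient i = Δh / L = 2.75 / 399 = 0.006892.
Darcy flux q = K · i = 4.380 × 0.006892 = 0.03019 m/day.
Seepage velocity v = q / n_e = 0.03019 / 0.21 = 0.1438 m/day.
Travel time t = L / v = 399 / 0.1438 = 2775 days = 7.598 years.

7.60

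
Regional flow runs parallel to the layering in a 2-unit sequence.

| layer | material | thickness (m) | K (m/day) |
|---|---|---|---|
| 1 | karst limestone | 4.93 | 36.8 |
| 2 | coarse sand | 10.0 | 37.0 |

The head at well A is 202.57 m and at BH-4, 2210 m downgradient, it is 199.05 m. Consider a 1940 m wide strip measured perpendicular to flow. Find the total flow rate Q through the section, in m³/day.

Flow is parallel to layering, so each bed carries its own Darcy discharge and the transmissivities add.
Σ(K_i·b_i) = 36.8×4.93 + 37.0×10.0 = 551.4 m²/day.
Hydraulic gradient i = (202.57 − 199.05) / 2210 = 3.52 / 2210 = 0.001593.
Q = Σ(K_i·b_i) · W · i = 551.4 × 1940 × 0.001593 = 1704 m³/day.

1700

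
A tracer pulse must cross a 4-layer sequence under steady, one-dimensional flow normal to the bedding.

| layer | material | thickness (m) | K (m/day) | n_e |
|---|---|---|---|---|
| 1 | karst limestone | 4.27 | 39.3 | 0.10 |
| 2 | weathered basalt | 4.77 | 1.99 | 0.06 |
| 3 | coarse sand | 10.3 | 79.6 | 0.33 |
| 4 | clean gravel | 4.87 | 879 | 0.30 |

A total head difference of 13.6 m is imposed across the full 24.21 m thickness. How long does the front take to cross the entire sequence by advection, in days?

1.08

With flow normal to the layers, continuity requires the same specific discharge q through every layer.
Σ(b_i/K_i) = 4.27/39.3 + 4.77/1.99 + 10.3/79.6 + 4.87/879 = 2.641 d.
q = Δh / Σ(b_i/K_i) = 13.6 / 2.641 = 5.150 m/day.
In each layer the seepage velocity is v_i = q/n_i, so the layer transit time is t_i = b_i·n_i / q:
  layer 1 (karst limestone): t_1 = 4.27 × 0.10 / 5.150 = 0.08291 d
  layer 2 (weathered basalt): t_2 = 4.77 × 0.06 / 5.150 = 0.05557 d
  layer 3 (coarse sand): t_3 = 10.3 × 0.33 / 5.150 = 0.6599 d
  layer 4 (clean gravel): t_4 = 4.87 × 0.30 / 5.150 = 0.2837 d
Total t = Σ t_i = 1.082 days.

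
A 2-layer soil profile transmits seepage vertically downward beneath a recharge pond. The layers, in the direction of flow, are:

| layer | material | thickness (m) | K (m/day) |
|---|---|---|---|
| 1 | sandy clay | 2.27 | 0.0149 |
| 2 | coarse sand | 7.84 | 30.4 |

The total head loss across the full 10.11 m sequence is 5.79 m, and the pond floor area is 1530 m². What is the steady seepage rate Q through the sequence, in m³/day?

Flow is perpendicular to layering, so the layers act in series and the equivalent K is the thickness-weighted harmonic mean.
Total thickness L = 2.27 + 7.84 = 10.11 m.
Σ(b_i/K_i) = 2.27/0.0149 + 7.84/30.4 = 152.6 d.
K_eq = L / Σ(b_i/K_i) = 10.11 / 152.6 = 0.06625 m/day.
Q = K_eq · A · (Δh/L) = 0.06625 × 1530 × (5.79/10.11) = 58.05 m³/day.

58.0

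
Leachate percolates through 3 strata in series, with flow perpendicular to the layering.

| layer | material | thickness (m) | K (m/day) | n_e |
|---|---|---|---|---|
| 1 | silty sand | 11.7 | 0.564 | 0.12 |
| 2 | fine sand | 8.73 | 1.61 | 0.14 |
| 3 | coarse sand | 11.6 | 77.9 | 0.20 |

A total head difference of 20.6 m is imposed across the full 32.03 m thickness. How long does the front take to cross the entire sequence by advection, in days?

6.32

With flow normal to the layers, continuity requires the same specific discharge q through every layer.
Σ(b_i/K_i) = 11.7/0.564 + 8.73/1.61 + 11.6/77.9 = 26.32 d.
q = Δh / Σ(b_i/K_i) = 20.6 / 26.32 = 0.7828 m/day.
In each layer the seepage velocity is v_i = q/n_i, so the layer transit time is t_i = b_i·n_i / q:
  layer 1 (silty sand): t_1 = 11.7 × 0.12 / 0.7828 = 1.794 d
  layer 2 (fine sand): t_2 = 8.73 × 0.14 / 0.7828 = 1.561 d
  layer 3 (coarse sand): t_3 = 11.6 × 0.20 / 0.7828 = 2.964 d
Total t = Σ t_i = 6.319 days.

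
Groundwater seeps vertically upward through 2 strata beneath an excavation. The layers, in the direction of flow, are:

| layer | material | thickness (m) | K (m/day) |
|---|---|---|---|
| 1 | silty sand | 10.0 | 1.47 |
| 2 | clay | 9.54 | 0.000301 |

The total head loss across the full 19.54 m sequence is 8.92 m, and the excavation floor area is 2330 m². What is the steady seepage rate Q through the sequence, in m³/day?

Flow is perpendicular to layering, so the layers act in series and the equivalent K is the thickness-weighted harmonic mean.
Total thickness L = 10.0 + 9.54 = 19.54 m.
Σ(b_i/K_i) = 10.0/1.47 + 9.54/0.000301 = 31701 d.
K_eq = L / Σ(b_i/K_i) = 19.54 / 31701 = 0.0006164 m/day.
Q = K_eq · A · (Δh/L) = 0.0006164 × 2330 × (8.92/19.54) = 0.6556 m³/day.

0.656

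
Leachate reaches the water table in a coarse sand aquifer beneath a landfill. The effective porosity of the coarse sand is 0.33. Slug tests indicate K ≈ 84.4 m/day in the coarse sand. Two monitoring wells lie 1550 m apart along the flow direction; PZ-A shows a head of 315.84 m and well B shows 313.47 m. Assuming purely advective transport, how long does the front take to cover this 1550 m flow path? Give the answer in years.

10.9

Hydraulic gradient i = (315.84 − 313.47) / 1550 = 2.37 / 1550 = 0.001529.
Darcy flux q = K · i = 84.40 × 0.001529 = 0.1291 m/day.
Seepage velocity v = q / n_e = 0.1291 / 0.33 = 0.3911 m/day.
Travel time t = L / v = 1550 / 0.3911 = 3964 days = 10.85 years.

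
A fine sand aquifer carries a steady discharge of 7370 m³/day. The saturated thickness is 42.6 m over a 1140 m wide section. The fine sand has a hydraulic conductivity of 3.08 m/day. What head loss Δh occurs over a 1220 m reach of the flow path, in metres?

60.1

Cross-sectional area A = 1140 × 42.6 = 48564 m².
From Q = K·A·i, i = Q / (K·A) = 7370 / (3.080 × 48564) = 0.04927.
Head loss Δh = i · L = 0.04927 × 1220 = 60.11 m.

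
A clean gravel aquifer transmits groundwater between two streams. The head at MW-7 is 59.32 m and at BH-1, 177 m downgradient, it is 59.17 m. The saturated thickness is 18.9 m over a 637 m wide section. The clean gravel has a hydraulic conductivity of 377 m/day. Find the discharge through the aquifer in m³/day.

Cross-sectional area A = 637 × 18.9 = 12039 m².
Hydraulic gradient i = (59.32 − 59.17) / 177 = 0.15 / 177 = 0.0008475.
Darcy's law: Q = K · A · i = 377.0 × 12039 × 0.0008475 = 3846 m³/day.

3850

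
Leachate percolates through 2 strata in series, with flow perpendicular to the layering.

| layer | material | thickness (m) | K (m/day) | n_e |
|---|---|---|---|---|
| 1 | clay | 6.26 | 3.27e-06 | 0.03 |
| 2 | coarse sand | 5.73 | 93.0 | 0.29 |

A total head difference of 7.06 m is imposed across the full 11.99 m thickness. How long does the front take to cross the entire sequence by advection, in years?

With flow normal to the layers, continuity requires the same specific discharge q through every layer.
Σ(b_i/K_i) = 6.26/3.27e-06 + 5.73/93.0 = 1.914e+06 d.
q = Δh / Σ(b_i/K_i) = 7.06 / 1.914e+06 = 3.688e-06 m/day.
In each layer the seepage velocity is v_i = q/n_i, so the layer transit time is t_i = b_i·n_i / q:
  layer 1 (clay): t_1 = 6.26 × 0.03 / 3.688e-06 = 50923 d
  layer 2 (coarse sand): t_2 = 5.73 × 0.29 / 3.688e-06 = 4.506e+05 d
Total t = Σ t_i = 5.015e+05 days = 1373 years.

1370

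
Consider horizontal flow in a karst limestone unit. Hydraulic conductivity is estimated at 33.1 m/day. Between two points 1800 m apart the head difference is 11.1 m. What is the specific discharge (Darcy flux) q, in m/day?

0.204

Hydraulic gradient i = Δh / L = 11.1 / 1800 = 0.006167.
Specific discharge q = K · i = 33.10 × 0.006167 = 0.2041 m/day.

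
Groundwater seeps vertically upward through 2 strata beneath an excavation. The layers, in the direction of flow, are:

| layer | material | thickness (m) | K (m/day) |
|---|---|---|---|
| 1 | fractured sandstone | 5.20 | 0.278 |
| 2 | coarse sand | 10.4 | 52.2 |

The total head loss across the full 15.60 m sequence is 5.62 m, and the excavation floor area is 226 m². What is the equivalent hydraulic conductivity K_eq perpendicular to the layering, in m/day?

Flow is perpendicular to layering, so the layers act in series and the equivalent K is the thickness-weighted harmonic mean.
Total thickness L = 5.20 + 10.4 = 15.60 m.
Σ(b_i/K_i) = 5.20/0.278 + 10.4/52.2 = 18.90 d.
K_eq = L / Σ(b_i/K_i) = 15.60 / 18.90 = 0.8252 m/day.

0.825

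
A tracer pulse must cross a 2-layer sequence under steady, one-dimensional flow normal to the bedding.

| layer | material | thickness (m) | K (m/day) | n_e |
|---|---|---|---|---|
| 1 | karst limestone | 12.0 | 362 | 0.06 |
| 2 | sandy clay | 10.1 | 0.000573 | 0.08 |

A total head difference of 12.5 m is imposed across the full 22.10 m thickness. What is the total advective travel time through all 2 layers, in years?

With flow normal to the layers, continuity requires the same specific discharge q through every layer.
Σ(b_i/K_i) = 12.0/362 + 10.1/0.000573 = 17627 d.
q = Δh / Σ(b_i/K_i) = 12.5 / 17627 = 0.0007092 m/day.
In each layer the seepage velocity is v_i = q/n_i, so the layer transit time is t_i = b_i·n_i / q:
  layer 1 (karst limestone): t_1 = 12.0 × 0.06 / 0.0007092 = 1015 d
  layer 2 (sandy clay): t_2 = 10.1 × 0.08 / 0.0007092 = 1139 d
Total t = Σ t_i = 2155 days = 5.899 years.

5.90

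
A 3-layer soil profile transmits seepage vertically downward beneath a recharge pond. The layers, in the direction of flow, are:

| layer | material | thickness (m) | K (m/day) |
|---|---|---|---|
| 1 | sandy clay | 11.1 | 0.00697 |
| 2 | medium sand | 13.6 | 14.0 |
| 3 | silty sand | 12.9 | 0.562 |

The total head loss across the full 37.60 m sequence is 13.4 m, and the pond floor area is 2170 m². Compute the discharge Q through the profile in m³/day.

18.0

Flow is perpendicular to layering, so the layers act in series and the equivalent K is the thickness-weighted harmonic mean.
Total thickness L = 11.1 + 13.6 + 12.9 = 37.60 m.
Σ(b_i/K_i) = 11.1/0.00697 + 13.6/14.0 + 12.9/0.562 = 1616 d.
K_eq = L / Σ(b_i/K_i) = 37.60 / 1616 = 0.02326 m/day.
Q = K_eq · A · (Δh/L) = 0.02326 × 2170 × (13.4/37.60) = 17.99 m³/day.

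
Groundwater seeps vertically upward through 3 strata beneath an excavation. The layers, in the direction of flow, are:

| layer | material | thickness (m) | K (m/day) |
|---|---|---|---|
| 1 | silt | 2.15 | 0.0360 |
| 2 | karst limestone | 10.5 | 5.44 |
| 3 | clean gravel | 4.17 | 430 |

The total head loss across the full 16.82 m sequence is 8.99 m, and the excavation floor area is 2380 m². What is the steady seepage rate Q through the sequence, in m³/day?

Flow is perpendicular to layering, so the layers act in series and the equivalent K is the thickness-weighted harmonic mean.
Total thickness L = 2.15 + 10.5 + 4.17 = 16.82 m.
Σ(b_i/K_i) = 2.15/0.0360 + 10.5/5.44 + 4.17/430 = 61.66 d.
K_eq = L / Σ(b_i/K_i) = 16.82 / 61.66 = 0.2728 m/day.
Q = K_eq · A · (Δh/L) = 0.2728 × 2380 × (8.99/16.82) = 347.0 m³/day.

347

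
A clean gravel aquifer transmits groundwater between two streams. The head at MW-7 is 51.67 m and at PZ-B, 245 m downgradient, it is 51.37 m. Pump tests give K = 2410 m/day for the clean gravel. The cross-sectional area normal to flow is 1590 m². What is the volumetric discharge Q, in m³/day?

4690

Hydraulic gradient i = (51.67 − 51.37) / 245 = 0.3 / 245 = 0.001224.
Darcy's law: Q = K · A · i = 2410 × 1590 × 0.001224 = 4692 m³/day.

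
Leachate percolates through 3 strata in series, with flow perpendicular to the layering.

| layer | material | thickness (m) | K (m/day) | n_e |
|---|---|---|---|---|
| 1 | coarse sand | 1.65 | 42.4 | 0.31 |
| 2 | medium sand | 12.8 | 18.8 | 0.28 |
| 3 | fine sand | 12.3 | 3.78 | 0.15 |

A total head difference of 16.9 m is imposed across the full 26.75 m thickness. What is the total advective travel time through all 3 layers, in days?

With flow normal to the layers, continuity requires the same specific discharge q through every layer.
Σ(b_i/K_i) = 1.65/42.4 + 12.8/18.8 + 12.3/3.78 = 3.974 d.
q = Δh / Σ(b_i/K_i) = 16.9 / 3.974 = 4.253 m/day.
In each layer the seepage velocity is v_i = q/n_i, so the layer transit time is t_i = b_i·n_i / q:
  layer 1 (coarse sand): t_1 = 1.65 × 0.31 / 4.253 = 0.1203 d
  layer 2 (medium sand): t_2 = 12.8 × 0.28 / 4.253 = 0.8427 d
  layer 3 (fine sand): t_3 = 12.3 × 0.15 / 4.253 = 0.4338 d
Total t = Σ t_i = 1.397 days.

1.40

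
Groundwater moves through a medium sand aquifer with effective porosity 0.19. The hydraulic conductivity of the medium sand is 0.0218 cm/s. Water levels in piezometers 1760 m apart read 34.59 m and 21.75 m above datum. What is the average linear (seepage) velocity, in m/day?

0.723

Convert K: 0.0218 cm/s × 864 = 18.84 m/day.
Hydraulic gradient i = (34.59 − 21.75) / 1760 = 12.84 / 1760 = 0.007295.
Darcy flux q = K · i = 18.84 × 0.007295 = 0.1374 m/day.
Seepage velocity v = q / n_e = 0.1374 / 0.19 = 0.7232 m/day.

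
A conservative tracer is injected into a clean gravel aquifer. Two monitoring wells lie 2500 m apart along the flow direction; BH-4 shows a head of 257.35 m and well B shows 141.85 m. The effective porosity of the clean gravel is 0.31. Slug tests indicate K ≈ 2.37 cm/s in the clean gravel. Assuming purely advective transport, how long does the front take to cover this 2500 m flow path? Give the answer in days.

Convert K: 2.37 cm/s × 864 = 2048 m/day.
Hydraulic gradient i = (257.35 − 141.85) / 2500 = 115.5 / 2500 = 0.04620.
Darcy flux q = K · i = 2048 × 0.04620 = 94.60 m/day.
Seepage velocity v = q / n_e = 94.60 / 0.31 = 305.2 m/day.
Travel time t = L / v = 2500 / 305.2 = 8.192 days.

8.19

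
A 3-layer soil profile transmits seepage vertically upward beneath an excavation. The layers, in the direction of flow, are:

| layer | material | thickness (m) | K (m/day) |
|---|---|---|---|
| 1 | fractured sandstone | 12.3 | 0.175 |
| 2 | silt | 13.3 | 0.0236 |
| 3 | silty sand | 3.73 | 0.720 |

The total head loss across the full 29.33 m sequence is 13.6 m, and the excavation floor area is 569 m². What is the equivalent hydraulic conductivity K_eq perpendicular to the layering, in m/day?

0.0459

Flow is perpendicular to layering, so the layers act in series and the equivalent K is the thickness-weighted harmonic mean.
Total thickness L = 12.3 + 13.3 + 3.73 = 29.33 m.
Σ(b_i/K_i) = 12.3/0.175 + 13.3/0.0236 + 3.73/0.720 = 639.0 d.
K_eq = L / Σ(b_i/K_i) = 29.33 / 639.0 = 0.04590 m/day.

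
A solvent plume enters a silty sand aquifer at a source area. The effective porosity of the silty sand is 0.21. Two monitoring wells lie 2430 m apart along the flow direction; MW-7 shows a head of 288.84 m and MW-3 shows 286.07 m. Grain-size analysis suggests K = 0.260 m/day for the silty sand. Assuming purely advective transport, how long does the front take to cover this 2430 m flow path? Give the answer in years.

Hydraulic gradient i = (288.84 − 286.07) / 2430 = 2.77 / 2430 = 0.001140.
Darcy flux q = K · i = 0.2600 × 0.001140 = 0.0002964 m/day.
Seepage velocity v = q / n_e = 0.0002964 / 0.21 = 0.001411 m/day.
Travel time t = L / v = 2430 / 0.001411 = 1.722e+06 days = 4714 years.

4710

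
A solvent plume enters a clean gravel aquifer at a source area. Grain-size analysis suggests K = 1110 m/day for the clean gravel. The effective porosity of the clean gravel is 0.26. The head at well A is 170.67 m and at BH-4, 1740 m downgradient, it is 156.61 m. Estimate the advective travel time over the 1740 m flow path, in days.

Hydraulic gradient i = (170.67 − 156.61) / 1740 = 14.06 / 1740 = 0.008080.
Darcy flux q = K · i = 1110 × 0.008080 = 8.969 m/day.
Seepage velocity v = q / n_e = 8.969 / 0.26 = 34.50 m/day.
Travel time t = L / v = 1740 / 34.50 = 50.44 days.

50.4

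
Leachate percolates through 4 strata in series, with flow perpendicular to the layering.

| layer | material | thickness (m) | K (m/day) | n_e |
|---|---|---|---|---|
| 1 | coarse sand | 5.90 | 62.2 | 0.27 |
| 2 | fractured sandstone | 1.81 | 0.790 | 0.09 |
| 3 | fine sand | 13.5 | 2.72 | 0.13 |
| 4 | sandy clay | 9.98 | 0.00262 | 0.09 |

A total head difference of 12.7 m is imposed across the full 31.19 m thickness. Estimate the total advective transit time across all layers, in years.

With flow normal to the layers, continuity requires the same specific discharge q through every layer.
Σ(b_i/K_i) = 5.90/62.2 + 1.81/0.790 + 13.5/2.72 + 9.98/0.00262 = 3817 d.
q = Δh / Σ(b_i/K_i) = 12.7 / 3817 = 0.003328 m/day.
In each layer the seepage velocity is v_i = q/n_i, so the layer transit time is t_i = b_i·n_i / q:
  layer 1 (coarse sand): t_1 = 5.90 × 0.27 / 0.003328 = 478.7 d
  layer 2 (fractured sandstone): t_2 = 1.81 × 0.09 / 0.003328 = 48.95 d
  layer 3 (fine sand): t_3 = 13.5 × 0.13 / 0.003328 = 527.4 d
  layer 4 (sandy clay): t_4 = 9.98 × 0.09 / 0.003328 = 269.9 d
Total t = Σ t_i = 1325 days = 3.628 years.

3.63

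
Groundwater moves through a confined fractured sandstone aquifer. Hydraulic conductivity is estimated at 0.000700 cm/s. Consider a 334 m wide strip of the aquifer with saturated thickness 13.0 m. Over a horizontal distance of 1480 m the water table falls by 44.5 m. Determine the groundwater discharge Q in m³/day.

Convert K: 0.000700 cm/s × 864 = 0.6048 m/day.
Cross-sectional area A = 334 × 13.0 = 4342 m².
Hydraulic gradient i = Δh / L = 44.5 / 1480 = 0.03007.
Darcy's law: Q = K · A · i = 0.6048 × 4342 × 0.03007 = 78.96 m³/day.

79.0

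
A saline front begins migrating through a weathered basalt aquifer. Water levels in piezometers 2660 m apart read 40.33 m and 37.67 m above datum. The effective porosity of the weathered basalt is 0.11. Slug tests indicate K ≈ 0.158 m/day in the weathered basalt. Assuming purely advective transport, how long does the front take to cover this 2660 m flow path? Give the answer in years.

5070

Hydraulic gradient i = (40.33 − 37.67) / 2660 = 2.66 / 2660 = 0.001000.
Darcy flux q = K · i = 0.1580 × 0.001000 = 0.0001580 m/day.
Seepage velocity v = q / n_e = 0.0001580 / 0.11 = 0.001436 m/day.
Travel time t = L / v = 2660 / 0.001436 = 1.852e+06 days = 5070 years.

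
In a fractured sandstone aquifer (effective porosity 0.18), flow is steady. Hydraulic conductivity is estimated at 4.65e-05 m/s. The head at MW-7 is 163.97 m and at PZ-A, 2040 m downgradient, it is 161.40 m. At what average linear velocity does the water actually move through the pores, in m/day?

Convert K: 4.65e-05 m/s × 86400 = 4.018 m/day.
Hydraulic gradient i = (163.97 − 161.40) / 2040 = 2.57 / 2040 = 0.001260.
Darcy flux q = K · i = 4.018 × 0.001260 = 0.005061 m/day.
Seepage velocity v = q / n_e = 0.005061 / 0.18 = 0.02812 m/day.

0.0281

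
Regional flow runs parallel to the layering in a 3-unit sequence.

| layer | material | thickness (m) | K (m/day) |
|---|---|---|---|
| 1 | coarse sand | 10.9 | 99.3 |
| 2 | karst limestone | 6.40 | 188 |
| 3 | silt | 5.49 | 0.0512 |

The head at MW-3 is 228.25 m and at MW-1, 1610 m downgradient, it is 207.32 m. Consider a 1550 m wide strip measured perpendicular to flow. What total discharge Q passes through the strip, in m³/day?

46100

Flow is parallel to layering, so each bed carries its own Darcy discharge and the transmissivities add.
Σ(K_i·b_i) = 99.3×10.9 + 188×6.40 + 0.0512×5.49 = 2286 m²/day.
Hydraulic gradient i = (228.25 − 207.32) / 1610 = 20.93 / 1610 = 0.01300.
Q = Σ(K_i·b_i) · W · i = 2286 × 1550 × 0.01300 = 46060 m³/day.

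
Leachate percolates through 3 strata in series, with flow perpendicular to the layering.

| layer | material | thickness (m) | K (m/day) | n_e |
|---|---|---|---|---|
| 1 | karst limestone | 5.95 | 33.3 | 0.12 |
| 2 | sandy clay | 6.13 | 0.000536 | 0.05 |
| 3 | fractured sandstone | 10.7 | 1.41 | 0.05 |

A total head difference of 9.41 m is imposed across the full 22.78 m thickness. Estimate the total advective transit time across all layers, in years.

5.18

With flow normal to the layers, continuity requires the same specific discharge q through every layer.
Σ(b_i/K_i) = 5.95/33.3 + 6.13/0.000536 + 10.7/1.41 = 11444 d.
q = Δh / Σ(b_i/K_i) = 9.41 / 11444 = 0.0008222 m/day.
In each layer the seepage velocity is v_i = q/n_i, so the layer transit time is t_i = b_i·n_i / q:
  layer 1 (karst limestone): t_1 = 5.95 × 0.12 / 0.0008222 = 868.4 d
  layer 2 (sandy clay): t_2 = 6.13 × 0.05 / 0.0008222 = 372.8 d
  layer 3 (fractured sandstone): t_3 = 10.7 × 0.05 / 0.0008222 = 650.7 d
Total t = Σ t_i = 1892 days = 5.179 years.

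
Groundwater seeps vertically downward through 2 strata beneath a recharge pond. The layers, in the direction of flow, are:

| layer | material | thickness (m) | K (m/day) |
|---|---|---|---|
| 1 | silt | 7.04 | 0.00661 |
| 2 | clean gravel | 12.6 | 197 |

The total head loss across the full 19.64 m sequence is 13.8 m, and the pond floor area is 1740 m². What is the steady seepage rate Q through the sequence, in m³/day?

22.5

Flow is perpendicular to layering, so the layers act in series and the equivalent K is the thickness-weighted harmonic mean.
Total thickness L = 7.04 + 12.6 = 19.64 m.
Σ(b_i/K_i) = 7.04/0.00661 + 12.6/197 = 1065 d.
K_eq = L / Σ(b_i/K_i) = 19.64 / 1065 = 0.01844 m/day.
Q = K_eq · A · (Δh/L) = 0.01844 × 1740 × (13.8/19.64) = 22.54 m³/day.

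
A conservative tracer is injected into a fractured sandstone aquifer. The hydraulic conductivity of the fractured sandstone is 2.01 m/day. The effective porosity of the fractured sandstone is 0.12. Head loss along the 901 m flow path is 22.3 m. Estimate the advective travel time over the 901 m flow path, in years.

Hydraulic gradient i = Δh / L = 22.3 / 901 = 0.02475.
Darcy flux q = K · i = 2.010 × 0.02475 = 0.04975 m/day.
Seepage velocity v = q / n_e = 0.04975 / 0.12 = 0.4146 m/day.
Travel time t = L / v = 901 / 0.4146 = 2173 days = 5.950 years.

5.95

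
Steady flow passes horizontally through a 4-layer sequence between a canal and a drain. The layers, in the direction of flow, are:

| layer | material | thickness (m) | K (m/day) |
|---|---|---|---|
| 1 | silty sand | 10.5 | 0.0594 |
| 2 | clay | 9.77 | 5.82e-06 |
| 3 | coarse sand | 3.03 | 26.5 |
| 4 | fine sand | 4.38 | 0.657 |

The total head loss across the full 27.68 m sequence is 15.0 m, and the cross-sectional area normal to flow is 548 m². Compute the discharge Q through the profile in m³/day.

0.00490

Flow is perpendicular to layering, so the layers act in series and the equivalent K is the thickness-weighted harmonic mean.
Total thickness L = 10.5 + 9.77 + 3.03 + 4.38 = 27.68 m.
Σ(b_i/K_i) = 10.5/0.0594 + 9.77/5.82e-06 + 3.03/26.5 + 4.38/0.657 = 1.679e+06 d.
K_eq = L / Σ(b_i/K_i) = 27.68 / 1.679e+06 = 1.649e-05 m/day.
Q = K_eq · A · (Δh/L) = 1.649e-05 × 548 × (15.0/27.68) = 0.004896 m³/day.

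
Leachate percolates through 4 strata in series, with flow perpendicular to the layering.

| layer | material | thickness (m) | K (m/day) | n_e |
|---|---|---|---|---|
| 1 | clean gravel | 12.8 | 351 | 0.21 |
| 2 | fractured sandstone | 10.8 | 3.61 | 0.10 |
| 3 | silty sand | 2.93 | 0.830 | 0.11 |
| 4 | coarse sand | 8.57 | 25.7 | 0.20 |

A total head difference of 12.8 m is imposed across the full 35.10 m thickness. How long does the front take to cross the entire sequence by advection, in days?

3.13

With flow normal to the layers, continuity requires the same specific discharge q through every layer.
Σ(b_i/K_i) = 12.8/351 + 10.8/3.61 + 2.93/0.830 + 8.57/25.7 = 6.892 d.
q = Δh / Σ(b_i/K_i) = 12.8 / 6.892 = 1.857 m/day.
In each layer the seepage velocity is v_i = q/n_i, so the layer transit time is t_i = b_i·n_i / q:
  layer 1 (clean gravel): t_1 = 12.8 × 0.21 / 1.857 = 1.447 d
  layer 2 (fractured sandstone): t_2 = 10.8 × 0.10 / 1.857 = 0.5815 d
  layer 3 (silty sand): t_3 = 2.93 × 0.11 / 1.857 = 0.1735 d
  layer 4 (coarse sand): t_4 = 8.57 × 0.20 / 1.857 = 0.9228 d
Total t = Σ t_i = 3.125 days.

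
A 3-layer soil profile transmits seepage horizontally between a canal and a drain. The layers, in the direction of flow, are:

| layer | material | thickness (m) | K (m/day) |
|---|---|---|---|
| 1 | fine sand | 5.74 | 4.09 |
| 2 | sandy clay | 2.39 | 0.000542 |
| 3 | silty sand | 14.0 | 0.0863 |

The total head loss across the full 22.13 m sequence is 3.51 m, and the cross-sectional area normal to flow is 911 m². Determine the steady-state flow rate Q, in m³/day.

Flow is perpendicular to layering, so the layers act in series and the equivalent K is the thickness-weighted harmonic mean.
Total thickness L = 5.74 + 2.39 + 14.0 = 22.13 m.
Σ(b_i/K_i) = 5.74/4.09 + 2.39/0.000542 + 14.0/0.0863 = 4573 d.
K_eq = L / Σ(b_i/K_i) = 22.13 / 4573 = 0.004839 m/day.
Q = K_eq · A · (Δh/L) = 0.004839 × 911 × (3.51/22.13) = 0.6992 m³/day.

0.699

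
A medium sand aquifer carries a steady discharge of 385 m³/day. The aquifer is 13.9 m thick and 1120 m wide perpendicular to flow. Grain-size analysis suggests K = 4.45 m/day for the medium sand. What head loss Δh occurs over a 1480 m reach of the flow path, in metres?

Cross-sectional area A = 1120 × 13.9 = 15568 m².
From Q = K·A·i, i = Q / (K·A) = 385 / (4.450 × 15568) = 0.005557.
Head loss Δh = i · L = 0.005557 × 1480 = 8.225 m.

8.22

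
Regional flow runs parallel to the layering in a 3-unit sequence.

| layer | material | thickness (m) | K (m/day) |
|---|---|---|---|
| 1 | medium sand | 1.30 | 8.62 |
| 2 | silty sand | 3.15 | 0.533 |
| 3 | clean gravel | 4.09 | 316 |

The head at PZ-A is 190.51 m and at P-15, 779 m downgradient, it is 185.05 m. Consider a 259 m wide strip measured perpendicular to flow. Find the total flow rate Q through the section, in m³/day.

Flow is parallel to layering, so each bed carries its own Darcy discharge and the transmissivities add.
Σ(K_i·b_i) = 8.62×1.30 + 0.533×3.15 + 316×4.09 = 1305 m²/day.
Hydraulic gradient i = (190.51 − 185.05) / 779 = 5.46 / 779 = 0.007009.
Q = Σ(K_i·b_i) · W · i = 1305 × 259 × 0.007009 = 2370 m³/day.

2370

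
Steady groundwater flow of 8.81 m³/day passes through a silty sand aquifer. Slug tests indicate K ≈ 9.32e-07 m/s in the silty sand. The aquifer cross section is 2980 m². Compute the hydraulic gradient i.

Convert K: 9.32e-07 m/s × 86400 = 0.08052 m/day.
From Q = K·A·i, i = Q / (K·A) = 8.81 / (0.08052 × 2980) = 0.03671.

0.0367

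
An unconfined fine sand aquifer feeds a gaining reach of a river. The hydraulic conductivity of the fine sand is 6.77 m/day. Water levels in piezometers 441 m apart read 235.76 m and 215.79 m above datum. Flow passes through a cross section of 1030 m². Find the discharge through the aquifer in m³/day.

Hydraulic gradient i = (235.76 − 215.79) / 441 = 19.97 / 441 = 0.04528.
Darcy's law: Q = K · A · i = 6.770 × 1030 × 0.04528 = 315.8 m³/day.

316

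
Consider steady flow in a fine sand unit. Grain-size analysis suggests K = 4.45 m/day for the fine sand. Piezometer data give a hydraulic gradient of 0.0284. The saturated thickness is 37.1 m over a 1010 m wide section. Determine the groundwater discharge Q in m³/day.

Cross-sectional area A = 1010 × 37.1 = 37471 m².
Hydraulic gradient i = 0.0284.
Darcy's law: Q = K · A · i = 4.450 × 37471 × 0.02840 = 4736 m³/day.

4740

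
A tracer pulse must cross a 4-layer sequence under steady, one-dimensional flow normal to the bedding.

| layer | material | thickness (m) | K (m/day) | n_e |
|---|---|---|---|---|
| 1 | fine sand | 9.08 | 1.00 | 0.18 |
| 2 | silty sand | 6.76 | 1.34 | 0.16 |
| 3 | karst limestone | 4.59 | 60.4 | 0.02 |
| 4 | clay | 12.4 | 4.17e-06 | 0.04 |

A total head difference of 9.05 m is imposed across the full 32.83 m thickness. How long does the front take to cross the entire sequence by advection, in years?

With flow normal to the layers, continuity requires the same specific discharge q through every layer.
Σ(b_i/K_i) = 9.08/1.00 + 6.76/1.34 + 4.59/60.4 + 12.4/4.17e-06 = 2.974e+06 d.
q = Δh / Σ(b_i/K_i) = 9.05 / 2.974e+06 = 3.043e-06 m/day.
In each layer the seepage velocity is v_i = q/n_i, so the layer transit time is t_i = b_i·n_i / q:
  layer 1 (fine sand): t_1 = 9.08 × 0.18 / 3.043e-06 = 5.370e+05 d
  layer 2 (silty sand): t_2 = 6.76 × 0.16 / 3.043e-06 = 3.554e+05 d
  layer 3 (karst limestone): t_3 = 4.59 × 0.02 / 3.043e-06 = 30164 d
  layer 4 (clay): t_4 = 12.4 × 0.04 / 3.043e-06 = 1.630e+05 d
Total t = Σ t_i = 1.086e+06 days = 2972 years.

2970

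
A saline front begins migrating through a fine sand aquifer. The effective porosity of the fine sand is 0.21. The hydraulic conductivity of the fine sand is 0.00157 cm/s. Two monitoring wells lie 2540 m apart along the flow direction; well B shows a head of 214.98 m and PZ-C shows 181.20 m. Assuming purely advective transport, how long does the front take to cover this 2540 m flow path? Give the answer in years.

Convert K: 0.00157 cm/s × 864 = 1.356 m/day.
Hydraulic gradient i = (214.98 − 181.20) / 2540 = 33.78 / 2540 = 0.01330.
Darcy flux q = K · i = 1.356 × 0.01330 = 0.01804 m/day.
Seepage velocity v = q / n_e = 0.01804 / 0.21 = 0.08591 m/day.
Travel time t = L / v = 2540 / 0.08591 = 29567 days = 80.95 years.

81.0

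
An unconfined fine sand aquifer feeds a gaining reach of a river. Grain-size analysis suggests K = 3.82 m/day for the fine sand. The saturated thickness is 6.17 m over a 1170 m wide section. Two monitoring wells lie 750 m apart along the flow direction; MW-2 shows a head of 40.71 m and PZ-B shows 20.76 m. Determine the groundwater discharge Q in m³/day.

734

Cross-sectional area A = 1170 × 6.17 = 7219 m².
Hydraulic gradient i = (40.71 − 20.76) / 750 = 19.95 / 750 = 0.02660.
Darcy's law: Q = K · A · i = 3.820 × 7219 × 0.02660 = 733.5 m³/day.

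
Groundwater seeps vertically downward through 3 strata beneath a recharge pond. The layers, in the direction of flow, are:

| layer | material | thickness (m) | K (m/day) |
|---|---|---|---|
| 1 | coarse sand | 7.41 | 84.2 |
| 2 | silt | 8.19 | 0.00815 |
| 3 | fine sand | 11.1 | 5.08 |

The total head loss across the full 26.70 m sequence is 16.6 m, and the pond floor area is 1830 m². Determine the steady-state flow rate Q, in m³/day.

30.2

Flow is perpendicular to layering, so the layers act in series and the equivalent K is the thickness-weighted harmonic mean.
Total thickness L = 7.41 + 8.19 + 11.1 = 26.70 m.
Σ(b_i/K_i) = 7.41/84.2 + 8.19/0.00815 + 11.1/5.08 = 1007 d.
K_eq = L / Σ(b_i/K_i) = 26.70 / 1007 = 0.02651 m/day.
Q = K_eq · A · (Δh/L) = 0.02651 × 1830 × (16.6/26.70) = 30.16 m³/day.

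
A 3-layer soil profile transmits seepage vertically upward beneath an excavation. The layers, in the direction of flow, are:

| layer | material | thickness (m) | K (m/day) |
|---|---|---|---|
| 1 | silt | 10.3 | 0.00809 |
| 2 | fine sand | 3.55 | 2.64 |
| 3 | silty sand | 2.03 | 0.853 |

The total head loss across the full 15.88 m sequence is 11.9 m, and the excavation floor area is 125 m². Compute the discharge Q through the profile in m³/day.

1.16

Flow is perpendicular to layering, so the layers act in series and the equivalent K is the thickness-weighted harmonic mean.
Total thickness L = 10.3 + 3.55 + 2.03 = 15.88 m.
Σ(b_i/K_i) = 10.3/0.00809 + 3.55/2.64 + 2.03/0.853 = 1277 d.
K_eq = L / Σ(b_i/K_i) = 15.88 / 1277 = 0.01244 m/day.
Q = K_eq · A · (Δh/L) = 0.01244 × 125 × (11.9/15.88) = 1.165 m³/day.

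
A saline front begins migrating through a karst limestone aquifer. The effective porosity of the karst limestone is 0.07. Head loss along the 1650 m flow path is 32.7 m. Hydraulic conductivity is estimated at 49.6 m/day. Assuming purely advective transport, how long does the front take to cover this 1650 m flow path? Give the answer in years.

Hydraulic gradient i = Δh / L = 32.7 / 1650 = 0.01982.
Darcy flux q = K · i = 49.60 × 0.01982 = 0.9830 m/day.
Seepage velocity v = q / n_e = 0.9830 / 0.07 = 14.04 m/day.
Travel time t = L / v = 1650 / 14.04 = 117.5 days = 0.3217 years.

0.322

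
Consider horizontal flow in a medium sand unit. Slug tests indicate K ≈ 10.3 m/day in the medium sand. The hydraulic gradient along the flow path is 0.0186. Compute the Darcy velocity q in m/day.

Hydraulic gradient i = 0.0186.
Specific discharge q = K · i = 10.30 × 0.01860 = 0.1916 m/day.

0.192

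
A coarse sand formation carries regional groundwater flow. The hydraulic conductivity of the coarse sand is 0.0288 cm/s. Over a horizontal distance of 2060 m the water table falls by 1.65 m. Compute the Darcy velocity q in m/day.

0.0199

Convert K: 0.0288 cm/s × 864 = 24.88 m/day.
Hydraulic gradient i = Δh / L = 1.65 / 2060 = 0.0008010.
Specific discharge q = K · i = 24.88 × 0.0008010 = 0.01993 m/day.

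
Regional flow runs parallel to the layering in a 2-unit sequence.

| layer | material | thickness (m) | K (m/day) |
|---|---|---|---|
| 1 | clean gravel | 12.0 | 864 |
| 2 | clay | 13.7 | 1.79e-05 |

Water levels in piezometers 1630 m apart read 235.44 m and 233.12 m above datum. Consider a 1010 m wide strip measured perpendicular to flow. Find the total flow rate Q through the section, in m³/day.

Flow is parallel to layering, so each bed carries its own Darcy discharge and the transmissivities add.
Σ(K_i·b_i) = 864×12.0 + 1.79e-05×13.7 = 10368 m²/day.
Hydraulic gradient i = (235.44 − 233.12) / 1630 = 2.32 / 1630 = 0.001423.
Q = Σ(K_i·b_i) · W · i = 10368 × 1010 × 0.001423 = 14904 m³/day.

14900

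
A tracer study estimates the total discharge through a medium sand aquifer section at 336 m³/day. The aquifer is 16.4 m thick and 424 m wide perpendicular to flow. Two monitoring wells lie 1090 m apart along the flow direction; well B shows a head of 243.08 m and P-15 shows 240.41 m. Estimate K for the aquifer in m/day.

Cross-sectional area A = 424 × 16.4 = 6954 m².
Hydraulic gradient i = (243.08 − 240.41) / 1090 = 2.67 / 1090 = 0.002450.
From Q = K·A·i, K = Q / (A·i) = 336 / (6954 × 0.002450) = 19.73 m/day.

19.7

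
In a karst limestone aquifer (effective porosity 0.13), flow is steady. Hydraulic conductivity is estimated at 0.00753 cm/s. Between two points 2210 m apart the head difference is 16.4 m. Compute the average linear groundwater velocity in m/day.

0.371

Convert K: 0.00753 cm/s × 864 = 6.506 m/day.
Hydraulic gradient i = Δh / L = 16.4 / 2210 = 0.007421.
Darcy flux q = K · i = 6.506 × 0.007421 = 0.04828 m/day.
Seepage velocity v = q / n_e = 0.04828 / 0.13 = 0.3714 m/day.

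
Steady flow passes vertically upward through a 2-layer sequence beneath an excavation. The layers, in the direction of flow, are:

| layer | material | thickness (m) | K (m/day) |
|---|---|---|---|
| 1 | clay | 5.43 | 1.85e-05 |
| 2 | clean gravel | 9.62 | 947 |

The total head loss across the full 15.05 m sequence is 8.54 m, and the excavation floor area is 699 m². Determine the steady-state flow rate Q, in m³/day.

0.0203

Flow is perpendicular to layering, so the layers act in series and the equivalent K is the thickness-weighted harmonic mean.
Total thickness L = 5.43 + 9.62 = 15.05 m.
Σ(b_i/K_i) = 5.43/1.85e-05 + 9.62/947 = 2.935e+05 d.
K_eq = L / Σ(b_i/K_i) = 15.05 / 2.935e+05 = 5.128e-05 m/day.
Q = K_eq · A · (Δh/L) = 5.128e-05 × 699 × (8.54/15.05) = 0.02034 m³/day.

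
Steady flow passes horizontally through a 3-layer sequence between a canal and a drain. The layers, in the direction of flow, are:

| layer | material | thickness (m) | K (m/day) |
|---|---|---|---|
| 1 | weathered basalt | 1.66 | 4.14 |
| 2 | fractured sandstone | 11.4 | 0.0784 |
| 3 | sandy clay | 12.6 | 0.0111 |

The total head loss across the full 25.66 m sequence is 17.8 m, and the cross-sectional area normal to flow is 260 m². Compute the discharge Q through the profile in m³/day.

3.61

Flow is perpendicular to layering, so the layers act in series and the equivalent K is the thickness-weighted harmonic mean.
Total thickness L = 1.66 + 11.4 + 12.6 = 25.66 m.
Σ(b_i/K_i) = 1.66/4.14 + 11.4/0.0784 + 12.6/0.0111 = 1281 d.
K_eq = L / Σ(b_i/K_i) = 25.66 / 1281 = 0.02003 m/day.
Q = K_eq · A · (Δh/L) = 0.02003 × 260 × (17.8/25.66) = 3.613 m³/day.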